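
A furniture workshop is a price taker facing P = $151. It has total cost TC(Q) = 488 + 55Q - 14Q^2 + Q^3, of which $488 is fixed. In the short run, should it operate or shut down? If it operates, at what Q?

Produce at Q = 12

From TC, MC = TC'(Q) = 55 - 28Q + 3Q^2 and AVC = VC/Q = 55 - 14Q + Q^2.
AVC hits its minimum where MC = AVC, at Q = 7, giving min AVC = 55 - 14·7 + 7^2 = $6.
P = $151 exceeds min AVC = $6, so the firm stays open.
Set P = MC: 151 = 55 - 28Q + 3Q^2 → -96 - 28Q + 3Q^2 = 0. The roots are Q = -8/3 and Q = 12; the profit-maximizing output is on the rising part of MC, so Q* = 12.
Check: AVC at Q = 12 is $31 ≤ P, so revenue covers variable cost.
Profit = P·Q − TC = 151·12 − 860 = $952.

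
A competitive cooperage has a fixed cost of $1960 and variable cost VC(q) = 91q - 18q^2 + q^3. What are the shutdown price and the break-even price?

Shutdown price = min AVC. AVC = 91 - 18q + q^2, with vertex at q = 9 and minimum $10.
ATC = 1960/q + 91 - 18q + q^2. Setting dATC/dq = −1960/q^2 − 18 + 2q = 0 gives q = 14 (since 2·14^3 − 18·14^2 = 1960).
min ATC = 1960/14 + 91 − 18·14 + 14^2 = $175. That is the break-even price.
Between these two prices the firm operates at a loss; above $175 it earns a profit.

Shutdown price = $10; break-even price = $175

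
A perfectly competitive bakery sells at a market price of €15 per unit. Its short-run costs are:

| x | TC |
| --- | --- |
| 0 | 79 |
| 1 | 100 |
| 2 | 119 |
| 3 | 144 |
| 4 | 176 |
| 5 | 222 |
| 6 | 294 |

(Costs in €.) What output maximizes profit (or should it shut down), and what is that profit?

x = 0 (shut down); profit = -€79

Profit at each row (π = 15x − TC): x=0: -79; x=1: -85; x=2: -89; x=3: -99; x=4: -116; x=5: -147; x=6: -204.
Profit is highest at x = 0. Equivalently, the lowest AVC in the table is 40/2 ≈ €20 at x = 2, and P = €15 falls below it — price never covers variable cost, so the firm shuts down and loses only its fixed cost.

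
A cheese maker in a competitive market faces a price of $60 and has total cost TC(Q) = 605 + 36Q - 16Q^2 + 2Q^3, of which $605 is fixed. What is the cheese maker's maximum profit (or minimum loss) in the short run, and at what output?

AVC = 36 - 16Q + 2Q^2 has its minimum $4 at Q = 4; price $60 clears that bar, so the firm operates.
With MC = 36 - 32Q + 6Q^2, P = MC on the upward-sloping part at Q* = 6.
TR = 60·6 = 360. TC = 605 + 72 = 677. Profit = 360 − 677 = -$317.
That loss of $317 beats the $605 the firm would lose by shutting down; producing recovers $288 of fixed cost.

Profit = -$317 at Q = 6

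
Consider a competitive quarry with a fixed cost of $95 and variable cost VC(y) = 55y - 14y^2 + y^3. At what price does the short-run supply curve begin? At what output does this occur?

$6 per unit, at y = 7

The firm shuts down when price falls below the minimum of average variable cost. AVC = VC/y = 55 - 14y + y^2.
At the minimum of AVC, MC = AVC. MC = 55 - 28y + 3y^2; setting MC = AVC gives 2y^2 - 14y = 0, so y = 7. min AVC = 6.
So the shutdown price is $6.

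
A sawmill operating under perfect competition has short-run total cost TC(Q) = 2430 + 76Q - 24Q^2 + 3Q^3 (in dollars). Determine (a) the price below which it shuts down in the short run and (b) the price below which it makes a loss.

Shutdown price = min AVC. AVC = 76 - 24Q + 3Q^2, with vertex at Q = 4 and minimum $28.
ATC = 2430/Q + 76 - 24Q + 3Q^2. Setting dATC/dQ = −2430/Q^2 − 24 + 6Q = 0 gives Q = 9 (since 6·9^3 − 24·9^2 = 2430).
min ATC = 2430/9 + 76 − 24·9 + 3·9^2 = $373. That is the break-even price.
For $28 ≤ P < $373 the firm produces at a loss; below $28 it shuts down.

Shutdown price = $28; break-even price = $373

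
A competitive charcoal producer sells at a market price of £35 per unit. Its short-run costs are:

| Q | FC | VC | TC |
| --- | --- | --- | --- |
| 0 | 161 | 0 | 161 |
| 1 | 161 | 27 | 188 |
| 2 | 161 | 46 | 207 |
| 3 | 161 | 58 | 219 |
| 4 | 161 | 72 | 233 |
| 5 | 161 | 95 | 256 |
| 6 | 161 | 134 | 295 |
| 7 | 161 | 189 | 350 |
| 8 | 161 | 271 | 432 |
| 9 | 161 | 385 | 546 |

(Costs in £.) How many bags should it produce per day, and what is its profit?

Q = 5; profit = -£81

Tabulate TR − TC: Q=0: -161; Q=1: -153; Q=2: -137; Q=3: -114; Q=4: -93; Q=5: -81; Q=6: -85; Q=7: -105; Q=8: -152; Q=9: -231.
Profit is maximized at Q = 5. AVC there is 95/5 = £19 ≤ P, so producing beats shutting down (which would give -£161).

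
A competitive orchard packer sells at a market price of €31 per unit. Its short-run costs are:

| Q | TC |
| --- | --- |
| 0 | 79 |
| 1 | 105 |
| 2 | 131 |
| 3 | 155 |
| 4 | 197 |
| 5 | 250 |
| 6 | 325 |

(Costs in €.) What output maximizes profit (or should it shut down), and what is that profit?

Tabulate TR − TC: Q=0: -79; Q=1: -74; Q=2: -69; Q=3: -62; Q=4: -73; Q=5: -95; Q=6: -139.
Profit is maximized at Q = 3. AVC there is 76/3 = €25.33 ≤ P, so producing beats shutting down (which would give -€79).

Q = 3; profit = -€62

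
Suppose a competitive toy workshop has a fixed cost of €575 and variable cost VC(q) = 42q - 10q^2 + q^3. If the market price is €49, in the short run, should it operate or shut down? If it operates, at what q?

From TC, MC = TC'(q) = 42 - 20q + 3q^2 and AVC = VC/q = 42 - 10q + q^2.
AVC is minimized where dAVC/dq = -10 + 2q = 0, at q = 5; min AVC = 42 - 10·5 + 5^2 = €17.
P = €49 exceeds min AVC = €17, so the firm stays open.
Set P = MC: 49 = 42 - 20q + 3q^2 → -7 - 20q + 3q^2 = 0. The roots are q = -1/3 and q = 7; the profit-maximizing output is on the rising part of MC, so q* = 7.
Check: AVC at q = 7 is €21 ≤ P, so revenue covers variable cost.
Profit = P·q − TC = 49·7 − 722 = -€379, a loss, but smaller than the €575 fixed cost the firm would lose by shutting down.

Produce at q = 7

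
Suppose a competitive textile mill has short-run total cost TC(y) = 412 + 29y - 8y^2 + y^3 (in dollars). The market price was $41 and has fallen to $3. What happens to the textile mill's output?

MC = 29 - 16y + 3y^2; the shutdown threshold is min AVC = $13 (at y = 4).
With P = $41 above the shutdown price, P = MC gives y = 6.
At P = $3 < min AVC = $13, price no longer covers variable cost at any output, so the firm shuts down: y = 0.

Output falls from 6 to 0 (the firm shuts down)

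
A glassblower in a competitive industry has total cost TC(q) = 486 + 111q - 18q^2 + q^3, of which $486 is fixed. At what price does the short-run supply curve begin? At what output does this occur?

The shutdown price is the minimum of AVC. VC = 111q - 18q^2 + q^3, so AVC = 111 - 18q + q^2.
At the minimum of AVC, MC = AVC. MC = 111 - 36q + 3q^2; setting MC = AVC gives 2q^2 - 18q = 0, so q = 9. min AVC = 30.
For P < $30 the firm produces nothing.

$30 per unit, at q = 9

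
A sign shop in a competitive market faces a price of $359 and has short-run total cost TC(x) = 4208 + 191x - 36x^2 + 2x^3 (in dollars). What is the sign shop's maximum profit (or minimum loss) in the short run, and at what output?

Profit = -$288 at x = 14

AVC = 191 - 36x + 2x^2 has its minimum $29 at x = 9; price $359 clears that bar, so the firm operates.
With MC = 191 - 72x + 6x^2, P = MC on the upward-sloping part at x* = 14.
TR = 359·14 = 5026. TC = 4208 + 1106 = 5314. Profit = 5026 − 5314 = -$288.
By producing, the firm covers all variable cost plus $3920 of fixed cost; shutting down would lose the full $4208.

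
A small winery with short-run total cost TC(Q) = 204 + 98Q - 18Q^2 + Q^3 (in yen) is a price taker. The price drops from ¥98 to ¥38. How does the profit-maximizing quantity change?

Output falls from 12 to 10

MC = 98 - 36Q + 3Q^2; the shutdown threshold is min AVC = ¥17 (at Q = 9).
At P = ¥98 ≥ min AVC, set P = MC on the rising branch: Q = 12.
At P = ¥38 ≥ min AVC, set P = MC: Q = 10. The firm stays open but cuts output.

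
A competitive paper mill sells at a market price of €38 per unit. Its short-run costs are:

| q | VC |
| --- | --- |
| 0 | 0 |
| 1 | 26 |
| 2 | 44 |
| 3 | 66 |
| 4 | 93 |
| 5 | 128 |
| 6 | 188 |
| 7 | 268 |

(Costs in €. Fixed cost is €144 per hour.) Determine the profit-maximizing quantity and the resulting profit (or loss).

Tabulate TR − TC: q=0: -144; q=1: -132; q=2: -112; q=3: -96; q=4: -85; q=5: -82; q=6: -104; q=7: -146.
Profit is maximized at q = 5. AVC there is 128/5 = €25.60 ≤ P, so producing beats shutting down (which would give -€144).

q = 5; profit = -€82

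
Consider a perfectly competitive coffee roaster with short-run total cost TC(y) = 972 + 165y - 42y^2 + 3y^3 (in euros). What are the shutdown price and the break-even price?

AVC = 165 - 42y + 3y^2; minimized at y = 7, giving min AVC = €18. That is the shutdown price.
ATC = 972/y + 165 - 42y + 3y^2. Setting dATC/dy = −972/y^2 − 42 + 6y = 0 gives y = 9 (since 6·9^3 − 42·9^2 = 972).
min ATC = 972/9 + 165 − 42·9 + 3·9^2 = €138. That is the break-even price.
Between these two prices the firm operates at a loss; above €138 it earns a profit.

Shutdown price = €18; break-even price = €138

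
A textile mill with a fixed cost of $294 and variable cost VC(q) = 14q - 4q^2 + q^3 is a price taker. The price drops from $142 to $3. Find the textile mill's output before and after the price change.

Output falls from 8 to 0 (the firm shuts down)

AVC = 14 - 4q + q^2, minimized at q = 2 where min AVC = $10. MC = 14 - 8q + 3q^2.
At P = $142 ≥ min AVC, set P = MC on the rising branch: q = 8.
At P = $3 < min AVC = $10, price no longer covers variable cost at any output, so the firm shuts down: q = 0.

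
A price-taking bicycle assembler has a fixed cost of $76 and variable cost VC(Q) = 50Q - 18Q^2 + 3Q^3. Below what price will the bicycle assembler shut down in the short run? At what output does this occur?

The shutdown price is the minimum of AVC. VC = 50Q - 18Q^2 + 3Q^3, so AVC = 50 - 18Q + 3Q^2.
dAVC/dQ = -18 + 6Q = 0 gives Q = 3. min AVC = 50 - 18·3 + 3·3^2 = 23.
So the shutdown price is $23.

$23 per unit, at Q = 3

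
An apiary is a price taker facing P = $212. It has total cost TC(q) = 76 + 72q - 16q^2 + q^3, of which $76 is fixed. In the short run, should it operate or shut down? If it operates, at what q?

Produce at q = 14

From TC, MC = TC'(q) = 72 - 32q + 3q^2 and AVC = VC/q = 72 - 16q + q^2.
AVC hits its minimum where MC = AVC, at q = 8, giving min AVC = 72 - 16·8 + 8^2 = $8.
Since P = $212 ≥ min AVC = $8, price covers variable cost and the firm should produce.
Solving P = MC: -140 - 32q + 3q^2 = 0 ⇒ q = -10/3 or 14. On the upward-sloping branch, q* = 14.
Check: AVC at q = 14 is $44 ≤ P, so revenue covers variable cost.
Profit = P·q − TC = 212·14 − 692 = $2276.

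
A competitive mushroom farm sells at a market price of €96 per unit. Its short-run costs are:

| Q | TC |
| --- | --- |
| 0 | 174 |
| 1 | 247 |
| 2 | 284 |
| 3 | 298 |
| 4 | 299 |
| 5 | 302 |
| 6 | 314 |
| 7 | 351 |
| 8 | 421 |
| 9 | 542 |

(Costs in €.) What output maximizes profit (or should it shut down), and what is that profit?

Q = 8; profit = €347

Tabulate TR − TC: Q=0: -174; Q=1: -151; Q=2: -92; Q=3: -10; Q=4: 85; Q=5: 178; Q=6: 262; Q=7: 321; Q=8: 347; Q=9: 322.
Profit is maximized at Q = 8. AVC there is 247/8 = €30.88 ≤ P, so producing beats shutting down (which would give -€174).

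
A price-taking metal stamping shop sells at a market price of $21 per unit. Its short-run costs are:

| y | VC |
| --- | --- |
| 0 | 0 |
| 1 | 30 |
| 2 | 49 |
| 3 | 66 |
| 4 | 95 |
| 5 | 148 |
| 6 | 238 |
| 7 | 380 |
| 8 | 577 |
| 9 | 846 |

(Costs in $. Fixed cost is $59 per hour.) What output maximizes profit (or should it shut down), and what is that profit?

y = 0 (shut down); profit = -$59

Tabulate TR − TC: y=0: -59; y=1: -68; y=2: -66; y=3: -62; y=4: -70; y=5: -102; y=6: -171; y=7: -292; y=8: -468; y=9: -716.
Profit is highest at y = 0. Equivalently, the lowest AVC in the table is 66/3 ≈ $22 at y = 3, and P = $21 falls below it — price never covers variable cost, so the firm shuts down and loses only its fixed cost.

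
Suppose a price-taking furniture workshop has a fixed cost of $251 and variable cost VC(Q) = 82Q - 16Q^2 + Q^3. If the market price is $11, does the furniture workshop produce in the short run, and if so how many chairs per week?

Shut down

From TC, MC = TC'(Q) = 82 - 32Q + 3Q^2 and AVC = VC/Q = 82 - 16Q + Q^2.
AVC is minimized where dAVC/dQ = -16 + 2Q = 0, at Q = 8; min AVC = 82 - 16·8 + 8^2 = $18.
P = $11 lies below min AVC = $18; no output level covers variable cost.
Best response: produce nothing and absorb the $251 fixed cost.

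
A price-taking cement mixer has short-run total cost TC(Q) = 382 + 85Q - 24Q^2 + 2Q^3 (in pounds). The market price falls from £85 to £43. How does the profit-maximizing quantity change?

Output falls from 8 to 7

AVC = 85 - 24Q + 2Q^2, minimized at Q = 6 where min AVC = £13. MC = 85 - 48Q + 6Q^2.
At P = £85 ≥ min AVC, set P = MC on the rising branch: Q = 8.
At P = £43 ≥ min AVC, set P = MC: Q = 7. The firm stays open but cuts output.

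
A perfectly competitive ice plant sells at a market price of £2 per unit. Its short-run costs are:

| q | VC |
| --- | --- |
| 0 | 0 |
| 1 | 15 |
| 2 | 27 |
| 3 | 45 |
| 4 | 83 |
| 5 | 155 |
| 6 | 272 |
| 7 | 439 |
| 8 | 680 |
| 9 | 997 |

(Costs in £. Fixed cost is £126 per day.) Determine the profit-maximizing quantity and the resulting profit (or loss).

q = 0 (shut down); profit = -£126

Tabulate TR − TC: q=0: -126; q=1: -139; q=2: -149; q=3: -165; q=4: -201; q=5: -271; q=6: -386; q=7: -551; q=8: -790; q=9: -1105.
Profit is highest at q = 0. Equivalently, the lowest AVC in the table is 27/2 ≈ £13.50 at q = 2, and P = £2 falls below it — price never covers variable cost, so the firm shuts down and loses only its fixed cost.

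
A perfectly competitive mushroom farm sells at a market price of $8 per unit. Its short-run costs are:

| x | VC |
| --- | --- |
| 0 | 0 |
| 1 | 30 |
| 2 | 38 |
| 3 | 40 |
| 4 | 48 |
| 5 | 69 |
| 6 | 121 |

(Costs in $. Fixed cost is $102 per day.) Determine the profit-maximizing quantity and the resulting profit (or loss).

x = 0 (shut down); profit = -$102

Profit at each row (π = 8x − TC): x=0: -102; x=1: -124; x=2: -124; x=3: -118; x=4: -118; x=5: -131; x=6: -175.
Profit is highest at x = 0. Equivalently, the lowest AVC in the table is 48/4 ≈ $12 at x = 4, and P = $8 falls below it — price never covers variable cost, so the firm shuts down and loses only its fixed cost.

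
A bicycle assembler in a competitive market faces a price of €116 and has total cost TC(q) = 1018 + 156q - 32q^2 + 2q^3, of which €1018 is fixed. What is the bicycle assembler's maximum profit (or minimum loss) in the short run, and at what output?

AVC = 156 - 32q + 2q^2 has its minimum €28 at q = 8; price €116 clears that bar, so the firm operates.
With MC = 156 - 64q + 6q^2, P = MC on the upward-sloping part at q* = 10.
TR = 116·10 = 1160. TC = 1018 + 360 = 1378. Profit = 1160 − 1378 = -€218.
By producing, the firm covers all variable cost plus €800 of fixed cost; shutting down would lose the full €1018.

Profit = -€218 at q = 10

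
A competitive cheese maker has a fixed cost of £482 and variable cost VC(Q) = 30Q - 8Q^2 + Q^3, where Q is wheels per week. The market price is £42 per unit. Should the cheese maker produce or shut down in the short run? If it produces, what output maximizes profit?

Strip out fixed cost: VC = 30Q - 8Q^2 + Q^3. Then AVC = 30 - 8Q + Q^2 and MC = 30 - 16Q + 3Q^2.
The AVC parabola has its vertex at Q = 8/2 = 4, where AVC = 30 - 8·4 + 4^2 = £14.
Since P = £42 ≥ min AVC = £14, price covers variable cost and the firm should produce.
Set P = MC: 42 = 30 - 16Q + 3Q^2 → -12 - 16Q + 3Q^2 = 0. The roots are Q = -2/3 and Q = 6; the profit-maximizing output is on the rising part of MC, so Q* = 6.
Check: AVC at Q = 6 is £18 ≤ P, so revenue covers variable cost.
Profit = P·Q − TC = 42·6 − 590 = -£338, a loss, but smaller than the £482 fixed cost the firm would lose by shutting down.

Produce at Q = 6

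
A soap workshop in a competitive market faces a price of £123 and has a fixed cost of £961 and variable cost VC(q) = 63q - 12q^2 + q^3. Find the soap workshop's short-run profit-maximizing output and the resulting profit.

AVC = 63 - 12q + q^2; min AVC = £27 at q = 6. Since P = £123 ≥ min AVC, the firm produces.
With MC = 63 - 24q + 3q^2, P = MC on the upward-sloping part at q* = 10.
TR = 123·10 = 1230. TC = 961 + 430 = 1391. Profit = 1230 − 1391 = -£161.
That loss of £161 beats the £961 the firm would lose by shutting down; producing recovers £800 of fixed cost.

Profit = -£161 at q = 10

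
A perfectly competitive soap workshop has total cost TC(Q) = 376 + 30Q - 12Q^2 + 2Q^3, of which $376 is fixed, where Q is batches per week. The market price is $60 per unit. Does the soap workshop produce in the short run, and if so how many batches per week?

Produce at Q = 5

Strip out fixed cost: VC = 30Q - 12Q^2 + 2Q^3. Then AVC = 30 - 12Q + 2Q^2 and MC = 30 - 24Q + 6Q^2.
The AVC parabola has its vertex at Q = 12/4 = 3, where AVC = 30 - 12·3 + 2·3^2 = $12.
Because $60 ≥ $12, revenue can cover variable cost; the firm operates.
P = MC gives -30 - 24Q + 6Q^2 = 0, with roots -1 and 5. Take the larger (rising MC): Q* = 5.
Check: AVC at Q = 5 is $20 ≤ P, so revenue covers variable cost.
Profit = P·Q − TC = 60·5 − 476 = -$176, a loss, but smaller than the $376 fixed cost the firm would lose by shutting down.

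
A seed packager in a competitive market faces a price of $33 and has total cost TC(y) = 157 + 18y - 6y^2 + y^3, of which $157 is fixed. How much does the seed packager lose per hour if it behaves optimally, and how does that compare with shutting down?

Profit = -$57 at y = 5

AVC = 18 - 6y + y^2 has its minimum $9 at y = 3; price $33 clears that bar, so the firm operates.
MC = 18 - 12y + 3y^2. Setting P = MC and taking the root on the rising branch gives y* = 5.
TR = 33·5 = 165. TC = 157 + 65 = 222. Profit = 165 − 222 = -$57.
Shutting down would mean losing the fixed cost of $157, so operating at a loss of $57 is better by $100.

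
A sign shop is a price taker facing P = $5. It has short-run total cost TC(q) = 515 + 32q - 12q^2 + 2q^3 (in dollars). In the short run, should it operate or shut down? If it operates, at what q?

Shut down

From TC, MC = TC'(q) = 32 - 24q + 6q^2 and AVC = VC/q = 32 - 12q + 2q^2.
AVC hits its minimum where MC = AVC, at q = 3, giving min AVC = 32 - 12·3 + 2·3^2 = $14.
Since P = $5 < min AVC = $14, price fails to cover variable cost at any output.
Shutting down limits the loss to fixed cost, $515.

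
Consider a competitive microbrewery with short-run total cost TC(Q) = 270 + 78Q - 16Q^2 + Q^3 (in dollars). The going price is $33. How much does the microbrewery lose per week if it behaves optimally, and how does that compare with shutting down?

AVC = 78 - 16Q + Q^2 has its minimum $14 at Q = 8; price $33 clears that bar, so the firm operates.
MC = 78 - 32Q + 3Q^2. Setting P = MC and taking the root on the rising branch gives Q* = 9.
TR = 33·9 = 297. TC = 270 + 135 = 405. Profit = 297 − 405 = -$108.
Shutting down would mean losing the fixed cost of $270, so operating at a loss of $108 is better by $162.

Profit = -$108 at Q = 9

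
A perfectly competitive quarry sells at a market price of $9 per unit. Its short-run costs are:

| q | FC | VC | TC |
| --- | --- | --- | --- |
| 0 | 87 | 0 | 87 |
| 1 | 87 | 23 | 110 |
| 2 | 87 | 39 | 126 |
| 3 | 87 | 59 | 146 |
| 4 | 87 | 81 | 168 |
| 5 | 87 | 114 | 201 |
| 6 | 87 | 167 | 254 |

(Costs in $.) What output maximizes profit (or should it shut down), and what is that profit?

Tabulate TR − TC: q=0: -87; q=1: -101; q=2: -108; q=3: -119; q=4: -132; q=5: -156; q=6: -200.
Profit is highest at q = 0. Equivalently, the lowest AVC in the table is 39/2 ≈ $19.50 at q = 2, and P = $9 falls below it — price never covers variable cost, so the firm shuts down and loses only its fixed cost.

q = 0 (shut down); profit = -$87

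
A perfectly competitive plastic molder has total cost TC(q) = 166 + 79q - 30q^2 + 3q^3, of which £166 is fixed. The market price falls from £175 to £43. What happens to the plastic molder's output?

AVC = 79 - 30q + 3q^2, minimized at q = 5 where min AVC = £4. MC = 79 - 60q + 9q^2.
With P = £175 above the shutdown price, P = MC gives q = 8.
At P = £43 ≥ min AVC, set P = MC: q = 6. The firm stays open but cuts output.

Output falls from 8 to 6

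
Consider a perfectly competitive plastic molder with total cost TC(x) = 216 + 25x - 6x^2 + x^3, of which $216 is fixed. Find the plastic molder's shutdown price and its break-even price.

Shutdown price = $16; break-even price = $61

AVC = 25 - 6x + x^2; minimized at x = 3, giving min AVC = $16. That is the shutdown price.
ATC = 216/x + 25 - 6x + x^2. Setting dATC/dx = −216/x^2 − 6 + 2x = 0 gives x = 6 (since 2·6^3 − 6·6^2 = 216).
min ATC = 216/6 + 25 − 6·6 + 6^2 = $61. That is the break-even price.
For $16 ≤ P < $61 the firm produces at a loss; below $16 it shuts down.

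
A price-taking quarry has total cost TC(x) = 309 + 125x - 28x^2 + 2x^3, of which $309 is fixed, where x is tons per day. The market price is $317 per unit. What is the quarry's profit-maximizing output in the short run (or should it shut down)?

Produce at x = 12

Strip out fixed cost: VC = 125x - 28x^2 + 2x^3. Then AVC = 125 - 28x + 2x^2 and MC = 125 - 56x + 6x^2.
The AVC parabola has its vertex at x = 28/4 = 7, where AVC = 125 - 28·7 + 2·7^2 = $27.
Since P = $317 ≥ min AVC = $27, price covers variable cost and the firm should produce.
Solving P = MC: -192 - 56x + 6x^2 = 0 ⇒ x = -8/3 or 12. On the upward-sloping branch, x* = 12.
Check: AVC at x = 12 is $77 ≤ P, so revenue covers variable cost.
Profit = P·x − TC = 317·12 − 1233 = $2571.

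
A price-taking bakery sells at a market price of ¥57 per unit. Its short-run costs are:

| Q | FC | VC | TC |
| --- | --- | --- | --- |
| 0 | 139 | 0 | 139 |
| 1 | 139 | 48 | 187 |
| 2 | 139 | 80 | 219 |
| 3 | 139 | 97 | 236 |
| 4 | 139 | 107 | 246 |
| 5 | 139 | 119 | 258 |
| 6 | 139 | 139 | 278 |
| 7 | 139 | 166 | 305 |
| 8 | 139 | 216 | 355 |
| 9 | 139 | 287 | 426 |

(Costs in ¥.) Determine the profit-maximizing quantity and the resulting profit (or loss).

Q = 8; profit = ¥101

Compute π = P·Q − TC at each output: Q=0: -139; Q=1: -130; Q=2: -105; Q=3: -65; Q=4: -18; Q=5: 27; Q=6: 64; Q=7: 94; Q=8: 101; Q=9: 87.
Profit is maximized at Q = 8. AVC there is 216/8 = ¥27 ≤ P, so producing beats shutting down (which would give -¥139).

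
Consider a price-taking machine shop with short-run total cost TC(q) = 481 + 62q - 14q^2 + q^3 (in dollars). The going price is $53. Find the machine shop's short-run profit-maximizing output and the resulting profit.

AVC = 62 - 14q + q^2 has its minimum $13 at q = 7; price $53 clears that bar, so the firm operates.
With MC = 62 - 28q + 3q^2, P = MC on the upward-sloping part at q* = 9.
TR = 53·9 = 477. TC = 481 + 153 = 634. Profit = 477 − 634 = -$157.
By producing, the firm covers all variable cost plus $324 of fixed cost; shutting down would lose the full $481.

Profit = -$157 at q = 9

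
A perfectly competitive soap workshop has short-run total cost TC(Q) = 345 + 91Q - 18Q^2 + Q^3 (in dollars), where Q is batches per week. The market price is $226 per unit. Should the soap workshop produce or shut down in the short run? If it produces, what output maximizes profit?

Produce at Q = 15

Variable cost is VC = 91Q - 18Q^2 + Q^3, so AVC = VC/Q = 91 - 18Q + Q^2 and MC = dTC/dQ = 91 - 36Q + 3Q^2.
The AVC parabola has its vertex at Q = 18/2 = 9, where AVC = 91 - 18·9 + 9^2 = $10.
Since P = $226 ≥ min AVC = $10, price covers variable cost and the firm should produce.
Set P = MC: 226 = 91 - 36Q + 3Q^2 → -135 - 36Q + 3Q^2 = 0. The roots are Q = -3 and Q = 15; the profit-maximizing output is on the rising part of MC, so Q* = 15.
Check: AVC at Q = 15 is $46 ≤ P, so revenue covers variable cost.
Profit = P·Q − TC = 226·15 − 1035 = $2355.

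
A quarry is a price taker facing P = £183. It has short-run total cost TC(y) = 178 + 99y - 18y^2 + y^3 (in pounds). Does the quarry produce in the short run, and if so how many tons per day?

Variable cost is VC = 99y - 18y^2 + y^3, so AVC = VC/y = 99 - 18y + y^2 and MC = dTC/dy = 99 - 36y + 3y^2.
The AVC parabola has its vertex at y = 18/2 = 9, where AVC = 99 - 18·9 + 9^2 = £18.
Since P = £183 ≥ min AVC = £18, price covers variable cost and the firm should produce.
P = MC gives -84 - 36y + 3y^2 = 0, with roots -2 and 14. Take the larger (rising MC): y* = 14.
Check: AVC at y = 14 is £43 ≤ P, so revenue covers variable cost.
Profit = P·y − TC = 183·14 − 780 = £1782.

Produce at y = 14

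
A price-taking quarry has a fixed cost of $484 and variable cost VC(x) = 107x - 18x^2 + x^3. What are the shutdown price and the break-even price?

Shutdown price = $26; break-even price = $74

AVC = 107 - 18x + x^2; minimized at x = 9, giving min AVC = $26. That is the shutdown price.
ATC = 484/x + 107 - 18x + x^2. Setting dATC/dx = −484/x^2 − 18 + 2x = 0 gives x = 11 (since 2·11^3 − 18·11^2 = 484).
min ATC = 484/11 + 107 − 18·11 + 11^2 = $74. That is the break-even price.
Between these two prices the firm operates at a loss; above $74 it earns a profit.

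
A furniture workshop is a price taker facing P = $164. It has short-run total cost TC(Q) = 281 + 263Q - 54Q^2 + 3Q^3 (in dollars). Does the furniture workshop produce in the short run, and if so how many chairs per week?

Produce at Q = 11

Variable cost is VC = 263Q - 54Q^2 + 3Q^3, so AVC = VC/Q = 263 - 54Q + 3Q^2 and MC = dTC/dQ = 263 - 108Q + 9Q^2.
AVC hits its minimum where MC = AVC, at Q = 9, giving min AVC = 263 - 54·9 + 3·9^2 = $20.
Because $164 ≥ $20, revenue can cover variable cost; the firm operates.
Solving P = MC: 99 - 108Q + 9Q^2 = 0 ⇒ Q = 1 or 11. On the upward-sloping branch, Q* = 11.
Check: AVC at Q = 11 is $32 ≤ P, so revenue covers variable cost.
Profit = P·Q − TC = 164·11 − 633 = $1171.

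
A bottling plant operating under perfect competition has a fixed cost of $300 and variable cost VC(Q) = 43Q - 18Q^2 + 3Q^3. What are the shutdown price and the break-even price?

Shutdown price = min AVC. AVC = 43 - 18Q + 3Q^2, with vertex at Q = 3 and minimum $16.
ATC = 300/Q + 43 - 18Q + 3Q^2. Setting dATC/dQ = −300/Q^2 − 18 + 6Q = 0 gives Q = 5 (since 6·5^3 − 18·5^2 = 300).
min ATC = 300/5 + 43 − 18·5 + 3·5^2 = $88. That is the break-even price.
For $16 ≤ P < $88 the firm produces at a loss; below $16 it shuts down.

Shutdown price = $16; break-even price = $88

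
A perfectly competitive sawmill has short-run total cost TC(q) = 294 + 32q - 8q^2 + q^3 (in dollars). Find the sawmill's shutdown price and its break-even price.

AVC = 32 - 8q + q^2; minimized at q = 4, giving min AVC = $16. That is the shutdown price.
ATC = 294/q + 32 - 8q + q^2. Setting dATC/dq = −294/q^2 − 8 + 2q = 0 gives q = 7 (since 2·7^3 − 8·7^2 = 294).
min ATC = 294/7 + 32 − 8·7 + 7^2 = $67. That is the break-even price.
For $16 ≤ P < $67 the firm produces at a loss; below $16 it shuts down.

Shutdown price = $16; break-even price = $67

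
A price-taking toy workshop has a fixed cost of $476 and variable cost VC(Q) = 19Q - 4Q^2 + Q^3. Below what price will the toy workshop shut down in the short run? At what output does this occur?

$15 per unit, at Q = 2

The shutdown price is the minimum of AVC. VC = 19Q - 4Q^2 + Q^3, so AVC = 19 - 4Q + Q^2.
At the minimum of AVC, MC = AVC. MC = 19 - 8Q + 3Q^2; setting MC = AVC gives 2Q^2 - 4Q = 0, so Q = 2. min AVC = 15.
For P < $15 the firm produces nothing.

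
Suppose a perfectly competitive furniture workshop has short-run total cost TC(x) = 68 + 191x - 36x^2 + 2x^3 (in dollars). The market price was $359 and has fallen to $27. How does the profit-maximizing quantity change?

Output falls from 14 to 0 (the firm shuts down)

MC = 191 - 72x + 6x^2; the shutdown threshold is min AVC = $29 (at x = 9).
With P = $359 above the shutdown price, P = MC gives x = 14.
At P = $27 < min AVC = $29, price no longer covers variable cost at any output, so the firm shuts down: x = 0.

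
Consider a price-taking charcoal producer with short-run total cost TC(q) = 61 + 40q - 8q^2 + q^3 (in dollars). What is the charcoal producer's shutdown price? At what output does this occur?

$24 per unit, at q = 4

The shutdown price is the minimum of AVC. VC = 40q - 8q^2 + q^3, so AVC = 40 - 8q + q^2.
At the minimum of AVC, MC = AVC. MC = 40 - 16q + 3q^2; setting MC = AVC gives 2q^2 - 8q = 0, so q = 4. min AVC = 24.
So the shutdown price is $24.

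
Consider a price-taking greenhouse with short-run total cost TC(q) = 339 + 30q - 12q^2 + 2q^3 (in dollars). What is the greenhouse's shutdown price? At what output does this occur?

The firm shuts down when price falls below the minimum of average variable cost. AVC = VC/q = 30 - 12q + 2q^2.
dAVC/dq = -12 + 4q = 0 gives q = 3. min AVC = 30 - 12·3 + 2·3^2 = 12.
The firm shuts down for any P below $12.

$12 per unit, at q = 3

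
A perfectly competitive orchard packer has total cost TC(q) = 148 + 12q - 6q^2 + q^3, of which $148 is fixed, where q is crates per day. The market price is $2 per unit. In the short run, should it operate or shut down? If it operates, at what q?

Variable cost is VC = 12q - 6q^2 + q^3, so AVC = VC/q = 12 - 6q + q^2 and MC = dTC/dq = 12 - 12q + 3q^2.
AVC is minimized where dAVC/dq = -6 + 2q = 0, at q = 3; min AVC = 12 - 6·3 + 3^2 = $3.
Since P = $2 < min AVC = $3, price fails to cover variable cost at any output.
Shutting down limits the loss to fixed cost, $148.

Shut down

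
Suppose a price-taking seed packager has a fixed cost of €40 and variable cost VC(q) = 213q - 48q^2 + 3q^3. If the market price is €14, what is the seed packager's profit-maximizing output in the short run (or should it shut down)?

Strip out fixed cost: VC = 213q - 48q^2 + 3q^3. Then AVC = 213 - 48q + 3q^2 and MC = 213 - 96q + 9q^2.
The AVC parabola has its vertex at q = 48/6 = 8, where AVC = 213 - 48·8 + 3·8^2 = €21.
With P < min AVC (€14 < €21), every unit sold adds to the loss.
The firm minimizes its loss by shutting down and losing only its fixed cost of €40.

Shut down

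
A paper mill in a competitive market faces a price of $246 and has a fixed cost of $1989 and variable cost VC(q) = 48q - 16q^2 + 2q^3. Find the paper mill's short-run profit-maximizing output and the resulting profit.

Profit = -$369 at q = 9

AVC = 48 - 16q + 2q^2 has its minimum $16 at q = 4; price $246 clears that bar, so the firm operates.
With MC = 48 - 32q + 6q^2, P = MC on the upward-sloping part at q* = 9.
TR = 246·9 = 2214. TC = 1989 + 594 = 2583. Profit = 2214 − 2583 = -$369.
That loss of $369 beats the $1989 the firm would lose by shutting down; producing recovers $1620 of fixed cost.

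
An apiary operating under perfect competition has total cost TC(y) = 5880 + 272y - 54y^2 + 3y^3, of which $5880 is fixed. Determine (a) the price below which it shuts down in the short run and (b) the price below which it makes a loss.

Shutdown price = $29; break-even price = $524

AVC = 272 - 54y + 3y^2; minimized at y = 9, giving min AVC = $29. That is the shutdown price.
ATC = 5880/y + 272 - 54y + 3y^2. Setting dATC/dy = −5880/y^2 − 54 + 6y = 0 gives y = 14 (since 6·14^3 − 54·14^2 = 5880).
min ATC = 5880/14 + 272 − 54·14 + 3·14^2 = $524. That is the break-even price.
For $29 ≤ P < $524 the firm produces at a loss; below $29 it shuts down.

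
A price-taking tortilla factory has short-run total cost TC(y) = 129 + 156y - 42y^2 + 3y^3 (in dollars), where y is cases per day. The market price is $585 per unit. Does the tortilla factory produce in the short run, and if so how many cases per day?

Variable cost is VC = 156y - 42y^2 + 3y^3, so AVC = VC/y = 156 - 42y + 3y^2 and MC = dTC/dy = 156 - 84y + 9y^2.
The AVC parabola has its vertex at y = 42/6 = 7, where AVC = 156 - 42·7 + 3·7^2 = $9.
Because $585 ≥ $9, revenue can cover variable cost; the firm operates.
Set P = MC: 585 = 156 - 84y + 9y^2 → -429 - 84y + 9y^2 = 0. The roots are y = -11/3 and y = 13; the profit-maximizing output is on the rising part of MC, so y* = 13.
Check: AVC at y = 13 is $117 ≤ P, so revenue covers variable cost.
Profit = P·y − TC = 585·13 − 1650 = $5955.

Produce at y = 13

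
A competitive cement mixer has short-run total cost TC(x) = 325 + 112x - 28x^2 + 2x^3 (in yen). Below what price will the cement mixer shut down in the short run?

¥14 per unit

The firm shuts down when price falls below the minimum of average variable cost. AVC = VC/x = 112 - 28x + 2x^2.
dAVC/dx = -28 + 4x = 0 gives x = 7. min AVC = 112 - 28·7 + 2·7^2 = 14.
The firm shuts down for any P below ¥14.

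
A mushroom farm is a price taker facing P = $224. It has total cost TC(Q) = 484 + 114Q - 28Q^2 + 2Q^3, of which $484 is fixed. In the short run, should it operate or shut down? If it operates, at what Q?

Strip out fixed cost: VC = 114Q - 28Q^2 + 2Q^3. Then AVC = 114 - 28Q + 2Q^2 and MC = 114 - 56Q + 6Q^2.
AVC hits its minimum where MC = AVC, at Q = 7, giving min AVC = 114 - 28·7 + 2·7^2 = $16.
Because $224 ≥ $16, revenue can cover variable cost; the firm operates.
P = MC gives -110 - 56Q + 6Q^2 = 0, with roots -5/3 and 11. Take the larger (rising MC): Q* = 11.
Check: AVC at Q = 11 is $48 ≤ P, so revenue covers variable cost.
Profit = P·Q − TC = 224·11 − 1012 = $1452.

Produce at Q = 11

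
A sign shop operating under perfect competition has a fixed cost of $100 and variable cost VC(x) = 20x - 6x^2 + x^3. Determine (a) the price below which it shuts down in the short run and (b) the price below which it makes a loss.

AVC = 20 - 6x + x^2; minimized at x = 3, giving min AVC = $11. That is the shutdown price.
ATC = 100/x + 20 - 6x + x^2. Setting dATC/dx = −100/x^2 − 6 + 2x = 0 gives x = 5 (since 2·5^3 − 6·5^2 = 100).
min ATC = 100/5 + 20 − 6·5 + 5^2 = $35. That is the break-even price.
For $11 ≤ P < $35 the firm produces at a loss; below $11 it shuts down.

Shutdown price = $11; break-even price = $35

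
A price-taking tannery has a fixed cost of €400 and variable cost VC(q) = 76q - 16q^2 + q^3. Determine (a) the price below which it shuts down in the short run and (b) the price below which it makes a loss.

Shutdown price = min AVC. AVC = 76 - 16q + q^2, with vertex at q = 8 and minimum €12.
ATC = 400/q + 76 - 16q + q^2. Setting dATC/dq = −400/q^2 − 16 + 2q = 0 gives q = 10 (since 2·10^3 − 16·10^2 = 400).
min ATC = 400/10 + 76 − 16·10 + 10^2 = €56. That is the break-even price.
Between these two prices the firm operates at a loss; above €56 it earns a profit.

Shutdown price = €12; break-even price = €56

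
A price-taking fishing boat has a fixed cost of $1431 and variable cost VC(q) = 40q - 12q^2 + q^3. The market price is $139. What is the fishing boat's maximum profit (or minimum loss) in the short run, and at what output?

AVC = 40 - 12q + q^2 has its minimum $4 at q = 6; price $139 clears that bar, so the firm operates.
With MC = 40 - 24q + 3q^2, P = MC on the upward-sloping part at q* = 11.
TR = 139·11 = 1529. TC = 1431 + 319 = 1750. Profit = 1529 − 1750 = -$221.
That loss of $221 beats the $1431 the firm would lose by shutting down; producing recovers $1210 of fixed cost.

Profit = -$221 at q = 11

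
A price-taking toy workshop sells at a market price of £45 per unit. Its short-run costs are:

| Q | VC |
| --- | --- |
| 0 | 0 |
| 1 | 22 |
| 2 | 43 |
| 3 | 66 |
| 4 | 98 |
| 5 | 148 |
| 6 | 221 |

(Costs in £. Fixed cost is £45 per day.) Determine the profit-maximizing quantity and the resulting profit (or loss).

Q = 4; profit = £37

Tabulate TR − TC: Q=0: -45; Q=1: -22; Q=2: 2; Q=3: 24; Q=4: 37; Q=5: 32; Q=6: 4.
Profit is maximized at Q = 4. AVC there is 98/4 = £24.50 ≤ P, so producing beats shutting down (which would give -£45).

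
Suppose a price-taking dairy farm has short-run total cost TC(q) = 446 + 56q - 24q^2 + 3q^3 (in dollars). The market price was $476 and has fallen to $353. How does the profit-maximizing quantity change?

MC = 56 - 48q + 9q^2; the shutdown threshold is min AVC = $8 (at q = 4).
With P = $476 above the shutdown price, P = MC gives q = 10.
At P = $353 ≥ min AVC, set P = MC: q = 9. The firm stays open but cuts output.

Output falls from 10 to 9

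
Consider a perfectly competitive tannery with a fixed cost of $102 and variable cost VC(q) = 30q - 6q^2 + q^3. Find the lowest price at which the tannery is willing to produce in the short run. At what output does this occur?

The shutdown price is the minimum of AVC. VC = 30q - 6q^2 + q^3, so AVC = 30 - 6q + q^2.
At the minimum of AVC, MC = AVC. MC = 30 - 12q + 3q^2; setting MC = AVC gives 2q^2 - 6q = 0, so q = 3. min AVC = 21.
For P < $21 the firm produces nothing.

$21 per unit, at q = 3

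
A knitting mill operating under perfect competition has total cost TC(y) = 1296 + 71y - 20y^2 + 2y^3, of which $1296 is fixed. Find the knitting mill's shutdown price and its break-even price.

Shutdown price = min AVC. AVC = 71 - 20y + 2y^2, with vertex at y = 5 and minimum $21.
ATC = 1296/y + 71 - 20y + 2y^2. Setting dATC/dy = −1296/y^2 − 20 + 4y = 0 gives y = 9 (since 4·9^3 − 20·9^2 = 1296).
min ATC = 1296/9 + 71 − 20·9 + 2·9^2 = $197. That is the break-even price.
For $21 ≤ P < $197 the firm produces at a loss; below $21 it shuts down.

Shutdown price = $21; break-even price = $197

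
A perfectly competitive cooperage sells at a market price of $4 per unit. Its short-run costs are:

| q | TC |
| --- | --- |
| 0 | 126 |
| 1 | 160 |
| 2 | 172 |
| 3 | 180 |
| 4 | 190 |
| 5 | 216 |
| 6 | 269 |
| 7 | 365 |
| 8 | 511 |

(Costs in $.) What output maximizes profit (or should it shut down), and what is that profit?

Tabulate TR − TC: q=0: -126; q=1: -156; q=2: -164; q=3: -168; q=4: -174; q=5: -196; q=6: -245; q=7: -337; q=8: -479.
Profit is highest at q = 0. Equivalently, the lowest AVC in the table is 64/4 ≈ $16 at q = 4, and P = $4 falls below it — price never covers variable cost, so the firm shuts down and loses only its fixed cost.

q = 0 (shut down); profit = -$126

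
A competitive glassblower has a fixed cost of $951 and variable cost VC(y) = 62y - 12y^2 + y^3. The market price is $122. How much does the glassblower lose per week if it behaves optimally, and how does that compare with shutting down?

Profit = -$151 at y = 10

AVC = 62 - 12y + y^2 has its minimum $26 at y = 6; price $122 clears that bar, so the firm operates.
MC = 62 - 24y + 3y^2. Setting P = MC and taking the root on the rising branch gives y* = 10.
TR = 122·10 = 1220. TC = 951 + 420 = 1371. Profit = 1220 − 1371 = -$151.
Shutting down would mean losing the fixed cost of $951, so operating at a loss of $151 is better by $800.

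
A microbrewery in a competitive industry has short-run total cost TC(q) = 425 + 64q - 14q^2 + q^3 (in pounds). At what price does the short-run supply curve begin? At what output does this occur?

Short-run supply begins at min AVC. From VC = 64q - 14q^2 + q^3, AVC = 64 - 14q + q^2.
At the minimum of AVC, MC = AVC. MC = 64 - 28q + 3q^2; setting MC = AVC gives 2q^2 - 14q = 0, so q = 7. min AVC = 15.
The firm shuts down for any P below £15.

£15 per unit, at q = 7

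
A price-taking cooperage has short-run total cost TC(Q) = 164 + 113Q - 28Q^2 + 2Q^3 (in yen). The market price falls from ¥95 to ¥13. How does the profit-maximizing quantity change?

MC = 113 - 56Q + 6Q^2; the shutdown threshold is min AVC = ¥15 (at Q = 7).
With P = ¥95 above the shutdown price, P = MC gives Q = 9.
At P = ¥13 < min AVC = ¥15, price no longer covers variable cost at any output, so the firm shuts down: Q = 0.

Output falls from 9 to 0 (the firm shuts down)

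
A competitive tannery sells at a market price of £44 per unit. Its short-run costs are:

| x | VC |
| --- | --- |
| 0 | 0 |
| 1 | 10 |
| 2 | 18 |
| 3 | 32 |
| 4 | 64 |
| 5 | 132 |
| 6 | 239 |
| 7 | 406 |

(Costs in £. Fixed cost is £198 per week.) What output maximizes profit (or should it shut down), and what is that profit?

x = 4; profit = -£86

Profit at each row (π = 44x − TC): x=0: -198; x=1: -164; x=2: -128; x=3: -98; x=4: -86; x=5: -110; x=6: -173; x=7: -296.
Profit is maximized at x = 4. AVC there is 64/4 = £16 ≤ P, so producing beats shutting down (which would give -£198).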